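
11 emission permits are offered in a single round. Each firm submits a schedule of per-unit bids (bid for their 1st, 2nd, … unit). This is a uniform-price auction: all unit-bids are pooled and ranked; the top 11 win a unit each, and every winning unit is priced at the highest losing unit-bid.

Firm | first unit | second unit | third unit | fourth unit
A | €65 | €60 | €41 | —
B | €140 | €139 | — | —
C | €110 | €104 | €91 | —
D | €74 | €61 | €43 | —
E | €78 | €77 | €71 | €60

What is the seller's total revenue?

Total revenue: €660

All unit-bids, highest first — top 11: 140 (B-1), 139 (B-2), 110 (C-1), 104 (C-2), 91 (C-3), 78 (E-1), 77 (E-2), 74 (D-1), 71 (E-3), 65 (A-1), 61 (D-2)
The (k+1)-th unit-bid is €60.
Allocation: A 1, B 2, C 3, D 2, E 3. Every unit priced at €60.
Revenue = 11 × 60 = €660.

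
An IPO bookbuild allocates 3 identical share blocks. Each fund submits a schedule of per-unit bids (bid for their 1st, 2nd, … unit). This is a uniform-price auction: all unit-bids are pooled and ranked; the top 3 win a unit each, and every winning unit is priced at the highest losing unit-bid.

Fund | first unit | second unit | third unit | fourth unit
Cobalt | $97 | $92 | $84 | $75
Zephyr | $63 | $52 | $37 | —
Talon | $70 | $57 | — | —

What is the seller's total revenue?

Pooled unit-bids ranked (top 3): 97 (Cobalt-1), 92 (Cobalt-2), 84 (Cobalt-3)
The (k+1)-th unit-bid is $75.
Allocation: Cobalt 3. Every unit priced at $75.
Revenue = 3 × 75 = $225.

Total revenue: $225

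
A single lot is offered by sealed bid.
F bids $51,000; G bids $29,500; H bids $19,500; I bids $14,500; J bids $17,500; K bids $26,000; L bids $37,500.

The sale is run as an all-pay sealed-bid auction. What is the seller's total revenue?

Sorting bids: 51,000 (F) > 37,500 (L) > 29,500 (G) > 26,000 (K) > 19,500 (H) > 17,500 (J) > …
F wins with the top bid; all bids are sunk regardless.
Every bidder forfeits their bid regardless of winning.
Revenue = 51,000 + 29,500 + 19,500 + 14,500 + 17,500 + 26,000 + 37,500 = $195,500.

Total revenue: $195,500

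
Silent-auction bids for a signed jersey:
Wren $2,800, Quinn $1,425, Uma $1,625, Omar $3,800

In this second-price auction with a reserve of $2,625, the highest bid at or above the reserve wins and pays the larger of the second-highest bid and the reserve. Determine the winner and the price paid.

Omar pays $2,800

Bids in order: 3,800 (Omar) > 2,800 (Wren) > 1,625 (Uma) > 1,425 (Quinn)
Omar has the top bid at or above the reserve ($3,800).
max(second-highest $2,800, reserve $2,625) = $2,800; the reserve does not bind.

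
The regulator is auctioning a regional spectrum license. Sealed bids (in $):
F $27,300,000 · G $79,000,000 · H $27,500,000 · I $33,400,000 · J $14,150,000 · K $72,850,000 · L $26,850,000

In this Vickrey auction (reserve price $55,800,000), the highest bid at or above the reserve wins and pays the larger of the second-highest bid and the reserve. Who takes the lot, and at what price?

Bids ranked: 79,000,000 (G) > 72,850,000 (K) > 33,400,000 (I) > 27,500,000 (H) > 27,300,000 (F) > 26,850,000 (L) > …
G has the top bid at or above the reserve ($79,000,000).
max(second-highest $72,850,000, reserve $55,800,000) = $72,850,000; the reserve does not bind.

G pays $72,850,000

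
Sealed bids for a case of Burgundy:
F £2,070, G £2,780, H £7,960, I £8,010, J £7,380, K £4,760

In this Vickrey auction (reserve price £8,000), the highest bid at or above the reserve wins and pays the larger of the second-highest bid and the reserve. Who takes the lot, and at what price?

Sorting bids: 8,010 (I) > 7,960 (H) > 7,380 (J) > 4,760 (K) > 2,780 (G) > 2,070 (F)
I has the top bid at or above the reserve (£8,010).
max(second-highest £7,960, reserve £8,000) = £8,000.

I pays £8,000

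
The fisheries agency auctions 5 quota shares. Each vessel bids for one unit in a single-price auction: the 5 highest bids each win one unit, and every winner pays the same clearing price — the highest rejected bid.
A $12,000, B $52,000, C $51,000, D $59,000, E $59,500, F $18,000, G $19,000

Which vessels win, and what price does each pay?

E, D, B, C, G; each pays $18,000

Sorting: 59,500 (E), 59,000 (D), 52,000 (B), 51,000 (C), 19,000 (G), 18,000 (F), 12,000 (A)
The 5 highest are E, D, B, C, G.
Clearing price = highest rejected bid = $18,000.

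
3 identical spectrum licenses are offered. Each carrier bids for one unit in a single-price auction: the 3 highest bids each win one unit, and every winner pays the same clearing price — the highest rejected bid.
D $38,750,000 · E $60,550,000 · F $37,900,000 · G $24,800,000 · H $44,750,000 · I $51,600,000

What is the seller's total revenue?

Sorting: 60,550,000 (E), 51,600,000 (I), 44,750,000 (H), 38,750,000 (D), 37,900,000 (F), …
The 3 highest are E, I, H.
First losing bid is D's $38,750,000, which sets the uniform price.
Total revenue = 3 × $38,750,000 = $116,250,000.

Total revenue: $116,250,000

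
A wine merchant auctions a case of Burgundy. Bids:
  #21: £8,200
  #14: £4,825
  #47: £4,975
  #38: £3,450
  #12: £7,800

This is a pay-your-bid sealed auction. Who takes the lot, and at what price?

Pay-your-bid sealed auction: the highest bidder wins and pays their own bid.
Bids in order: 8,200 (#21) > 7,800 (#12) > 4,975 (#47) > 4,825 (#14) > 3,450 (#38)
#21 is highest → pays own bid, £8,200.

#21 pays £8,200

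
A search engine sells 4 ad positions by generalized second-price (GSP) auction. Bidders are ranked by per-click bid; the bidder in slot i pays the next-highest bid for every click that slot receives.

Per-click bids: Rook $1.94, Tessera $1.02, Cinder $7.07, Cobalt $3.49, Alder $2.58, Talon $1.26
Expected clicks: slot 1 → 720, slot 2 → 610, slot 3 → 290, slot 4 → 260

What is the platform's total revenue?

Total revenue: $4976.80

Sorting advertisers: $7.07 (Cinder) > $3.49 (Cobalt) > $2.58 (Alder) > $1.94 (Rook) > $1.26 (Talon) > …
Slot 1: Cinder pays $3.49 × 720 = $2512.80
Slot 2: Cobalt pays $2.58 × 610 = $1573.80
Slot 3: Alder pays $1.94 × 290 = $562.60
Slot 4: Rook pays $1.26 × 260 = $327.60
Total = $4976.80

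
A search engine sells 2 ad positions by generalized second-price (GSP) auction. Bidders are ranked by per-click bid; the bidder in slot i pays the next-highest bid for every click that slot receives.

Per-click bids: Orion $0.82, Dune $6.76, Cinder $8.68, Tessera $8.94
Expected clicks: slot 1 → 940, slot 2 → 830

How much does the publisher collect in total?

Sorting advertisers: $8.94 (Tessera) > $8.68 (Cinder) > $6.76 (Dune) > …
Slot 1: Tessera pays $8.68 × 940 = $8159.20
Slot 2: Cinder pays $6.76 × 830 = $5610.80
Total = $13770.00

Total revenue: $13770.00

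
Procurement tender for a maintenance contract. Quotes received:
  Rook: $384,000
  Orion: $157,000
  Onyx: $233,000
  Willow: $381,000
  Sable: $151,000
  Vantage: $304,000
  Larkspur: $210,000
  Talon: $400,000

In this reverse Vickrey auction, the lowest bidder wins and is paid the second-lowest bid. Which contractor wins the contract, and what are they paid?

Sable is paid $157,000

Sorting bids: 151,000 (Sable) < 157,000 (Orion) < 210,000 (Larkspur) < 233,000 (Onyx) < 304,000 (Vantage) < 381,000 (Willow) < …
Sable is lowest; is paid the second-lowest bid, $157,000.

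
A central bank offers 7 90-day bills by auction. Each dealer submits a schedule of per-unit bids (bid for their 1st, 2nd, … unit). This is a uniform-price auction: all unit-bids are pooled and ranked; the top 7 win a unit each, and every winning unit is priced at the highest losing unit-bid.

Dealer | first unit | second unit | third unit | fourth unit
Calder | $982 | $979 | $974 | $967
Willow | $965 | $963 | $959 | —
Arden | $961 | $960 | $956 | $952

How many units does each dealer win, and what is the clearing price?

Merging the schedules and taking the best 7: 982 (Calder-1), 979 (Calder-2), 974 (Calder-3), 967 (Calder-4), 965 (Willow-1), 963 (Willow-2), 961 (Arden-1)
Highest rejected unit-bid = $960.
Allocation: Arden 1, Calder 4, Willow 2.

Arden 1, Calder 4, Willow 2; clearing price $960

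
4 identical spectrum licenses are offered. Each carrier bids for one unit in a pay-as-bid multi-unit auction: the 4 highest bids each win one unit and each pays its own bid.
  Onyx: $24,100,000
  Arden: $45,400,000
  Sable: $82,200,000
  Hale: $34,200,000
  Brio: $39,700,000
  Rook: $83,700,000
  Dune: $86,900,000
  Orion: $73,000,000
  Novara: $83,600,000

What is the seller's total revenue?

Sorting: 86,900,000 (Dune), 83,700,000 (Rook), 83,600,000 (Novara), 82,200,000 (Sable), 73,000,000 (Orion), 45,400,000 (Arden), …
Winners (4 units): Dune, Rook, Novara, Sable.
Total revenue = 86,900,000 + 83,700,000 + 83,600,000 + 82,200,000 = $336,400,000.

Total revenue: $336,400,000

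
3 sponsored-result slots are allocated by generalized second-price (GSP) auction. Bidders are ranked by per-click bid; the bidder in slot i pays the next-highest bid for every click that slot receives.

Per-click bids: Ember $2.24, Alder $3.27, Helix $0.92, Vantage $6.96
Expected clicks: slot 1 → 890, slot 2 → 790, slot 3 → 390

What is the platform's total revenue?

Total revenue: $5038.70

Per-click bids in order: $6.96 (Vantage) > $3.27 (Alder) > $2.24 (Ember) > $0.92 (Helix)
Slot 1: Vantage pays $3.27 × 890 = $2910.30
Slot 2: Alder pays $2.24 × 790 = $1769.60
Slot 3: Ember pays $0.92 × 390 = $358.80
Total = $5038.70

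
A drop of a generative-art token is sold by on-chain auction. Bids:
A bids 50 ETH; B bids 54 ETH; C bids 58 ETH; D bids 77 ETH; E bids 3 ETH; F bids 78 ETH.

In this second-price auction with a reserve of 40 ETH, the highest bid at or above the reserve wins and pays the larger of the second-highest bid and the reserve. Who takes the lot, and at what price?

F pays 77 ETH

Rule: the highest bid at or above the reserve wins and pays the larger of the second-highest bid and the reserve.
Sorting bids: 78 (F) > 77 (D) > 58 (C) > 54 (B) > 50 (A) > 3 (E)
Highest eligible bid: F at 78 ETH.
max(second-highest 77 ETH, reserve 40 ETH) = 77 ETH; the reserve does not bind.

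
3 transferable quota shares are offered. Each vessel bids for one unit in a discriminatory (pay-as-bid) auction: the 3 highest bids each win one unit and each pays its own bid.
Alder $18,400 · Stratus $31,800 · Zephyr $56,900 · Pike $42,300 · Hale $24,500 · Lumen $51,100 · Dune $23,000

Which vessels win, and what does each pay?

Zephyr $56,900, Lumen $51,100, Pike $42,300

Ordering the bids: 56,900 (Zephyr), 51,100 (Lumen), 42,300 (Pike), 31,800 (Stratus), 24,500 (Hale), …
Winners (3 units): Zephyr, Lumen, Pike.
Each winner pays its own bid: Zephyr $56,900, Lumen $51,100, Pike $42,300.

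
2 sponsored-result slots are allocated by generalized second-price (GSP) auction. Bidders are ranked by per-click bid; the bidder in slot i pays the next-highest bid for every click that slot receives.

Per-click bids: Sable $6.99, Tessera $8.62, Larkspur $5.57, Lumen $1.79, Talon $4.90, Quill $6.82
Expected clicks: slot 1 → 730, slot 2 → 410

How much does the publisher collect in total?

Per-click bids in order: $8.62 (Tessera) > $6.99 (Sable) > $6.82 (Quill) > …
Slot 1: Tessera pays $6.99 × 730 = $5102.70
Slot 2: Sable pays $6.82 × 410 = $2796.20
Total = $7898.90

Total revenue: $7898.90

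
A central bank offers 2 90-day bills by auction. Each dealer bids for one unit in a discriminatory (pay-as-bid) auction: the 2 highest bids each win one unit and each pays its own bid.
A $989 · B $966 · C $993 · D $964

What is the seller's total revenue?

Bids ranked high→low: 993 (C), 989 (A), 966 (B), 964 (D)
The 2 highest are C, A.
Total revenue = 993 + 989 = $1,982.

Total revenue: $1,982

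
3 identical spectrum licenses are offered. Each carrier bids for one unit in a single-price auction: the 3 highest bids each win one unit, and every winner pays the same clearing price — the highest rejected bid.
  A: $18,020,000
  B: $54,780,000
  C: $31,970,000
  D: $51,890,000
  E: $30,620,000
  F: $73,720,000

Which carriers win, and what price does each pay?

Ordering the bids: 73,720,000 (F), 54,780,000 (B), 51,890,000 (D), 31,970,000 (C), 30,620,000 (E), …
The 3 highest are F, B, D.
First losing bid is C's $31,970,000, which sets the uniform price.

F, B, D; each pays $31,970,000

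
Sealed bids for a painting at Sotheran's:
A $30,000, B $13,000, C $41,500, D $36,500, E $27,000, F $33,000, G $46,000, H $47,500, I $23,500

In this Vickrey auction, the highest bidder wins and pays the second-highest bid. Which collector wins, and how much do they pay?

H pays $46,000

Bids ranked: 47,500 (H) > 46,000 (G) > 41,500 (C) > 36,500 (D) > 33,000 (F) > 30,000 (A) > …
Second-price: H pays G's bid of $46,000.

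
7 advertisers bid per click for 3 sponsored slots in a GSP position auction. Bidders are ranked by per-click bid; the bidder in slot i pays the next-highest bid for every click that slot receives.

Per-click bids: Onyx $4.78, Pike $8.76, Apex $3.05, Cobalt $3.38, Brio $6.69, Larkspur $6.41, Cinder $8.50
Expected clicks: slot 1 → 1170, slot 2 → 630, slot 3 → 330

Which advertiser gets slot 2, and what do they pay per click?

Ranked by bid: $8.76 (Pike) > $8.50 (Cinder) > $6.69 (Brio) > $6.41 (Larkspur) > …
Slot 2 goes to the second-ranked bidder, Cinder, who pays the next bid down: $6.69/click.

Cinder; $6.69 per click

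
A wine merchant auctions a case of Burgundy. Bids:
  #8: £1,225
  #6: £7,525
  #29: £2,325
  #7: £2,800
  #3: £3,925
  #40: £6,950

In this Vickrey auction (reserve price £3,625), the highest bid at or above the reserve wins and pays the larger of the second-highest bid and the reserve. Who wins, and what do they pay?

Rule: the highest bid at or above the reserve wins and pays the larger of the second-highest bid and the reserve.
Bids in order: 7,525 (#6) > 6,950 (#40) > 3,925 (#3) > 2,800 (#7) > 2,325 (#29) > 1,225 (#8)
#6 has the top bid at or above the reserve (£7,525).
max(second-highest £6,950, reserve £3,625) = £6,950; the reserve does not bind.

#6 pays £6,950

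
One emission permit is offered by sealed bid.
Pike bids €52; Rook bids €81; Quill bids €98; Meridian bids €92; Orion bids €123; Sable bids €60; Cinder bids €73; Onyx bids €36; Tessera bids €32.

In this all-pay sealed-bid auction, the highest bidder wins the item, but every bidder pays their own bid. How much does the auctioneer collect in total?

Rule: the highest bidder wins the item, but every bidder pays their own bid.
Bids ranked: 123 (Orion) > 98 (Quill) > 92 (Meridian) > 81 (Rook) > 73 (Cinder) > 60 (Sable) > …
Orion wins with the top bid; all bids are sunk regardless.
Every bidder forfeits their bid regardless of winning.
Revenue = 52 + 81 + 98 + 92 + 123 + 60 + 73 + 36 + 32 = €647.

Total revenue: €647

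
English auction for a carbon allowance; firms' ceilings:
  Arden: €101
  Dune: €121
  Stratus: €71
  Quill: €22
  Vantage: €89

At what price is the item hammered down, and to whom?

Dune wins at €101

Open ascending-bid auction: the price rises until one bidder remains; the winner pays the price at which the last rival dropped out.
Limits ranked: 121 (Dune) > 101 (Arden) > 89 (Vantage) > 71 (Stratus) > 22 (Quill)
Bidding ends when Arden exits at €101; Dune takes it.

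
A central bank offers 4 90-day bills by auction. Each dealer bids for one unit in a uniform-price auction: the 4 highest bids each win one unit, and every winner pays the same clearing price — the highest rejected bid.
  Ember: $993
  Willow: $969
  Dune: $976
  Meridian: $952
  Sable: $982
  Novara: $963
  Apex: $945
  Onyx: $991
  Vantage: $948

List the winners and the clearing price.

Ember, Onyx, Sable, Dune; each pays $969

Bids ranked high→low: 993 (Ember), 991 (Onyx), 982 (Sable), 976 (Dune), 969 (Willow), 963 (Novara), …
Winners (4 units): Ember, Onyx, Sable, Dune.
Clearing price = highest rejected bid = $969.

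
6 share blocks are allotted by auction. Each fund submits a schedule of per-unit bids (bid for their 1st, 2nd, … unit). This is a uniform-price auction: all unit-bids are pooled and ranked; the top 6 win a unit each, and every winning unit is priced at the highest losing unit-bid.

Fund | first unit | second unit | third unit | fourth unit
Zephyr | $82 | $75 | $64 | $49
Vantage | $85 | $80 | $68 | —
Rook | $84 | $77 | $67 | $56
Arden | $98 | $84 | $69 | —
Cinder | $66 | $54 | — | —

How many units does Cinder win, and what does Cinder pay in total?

Cinder: 0 units, pays $0

Merging the schedules and taking the best 6: 98 (Arden-1), 85 (Vantage-1), 84 (Rook-1), 84 (Arden-2), 82 (Zephyr-1), 80 (Vantage-2)
First bid not allocated: $77.
Cinder wins 0 unit(s) at $77 each.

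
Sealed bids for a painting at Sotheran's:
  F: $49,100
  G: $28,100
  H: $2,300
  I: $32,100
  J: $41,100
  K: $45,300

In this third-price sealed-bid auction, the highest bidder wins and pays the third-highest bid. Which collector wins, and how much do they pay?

Bids in order: 49,100 (F) > 45,300 (K) > 41,100 (J) > 32,100 (I) > 28,100 (G) > 2,300 (H)
F is highest; pays the third-highest bid, $41,100.

F pays $41,100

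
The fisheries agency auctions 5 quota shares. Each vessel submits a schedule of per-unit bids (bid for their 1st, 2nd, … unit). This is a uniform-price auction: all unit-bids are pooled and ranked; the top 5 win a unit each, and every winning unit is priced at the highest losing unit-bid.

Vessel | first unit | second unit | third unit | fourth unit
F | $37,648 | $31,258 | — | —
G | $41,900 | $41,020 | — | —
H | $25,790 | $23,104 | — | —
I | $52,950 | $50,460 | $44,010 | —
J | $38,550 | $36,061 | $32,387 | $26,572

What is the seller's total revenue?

All unit-bids, highest first — top 5: 52,950 (I-1), 50,460 (I-2), 44,010 (I-3), 41,900 (G-1), 41,020 (G-2)
First bid not allocated: $38,550.
Allocation: G 2, I 3. Every unit priced at $38,550.
Revenue = 5 × 38,550 = $192,750.

Total revenue: $192,750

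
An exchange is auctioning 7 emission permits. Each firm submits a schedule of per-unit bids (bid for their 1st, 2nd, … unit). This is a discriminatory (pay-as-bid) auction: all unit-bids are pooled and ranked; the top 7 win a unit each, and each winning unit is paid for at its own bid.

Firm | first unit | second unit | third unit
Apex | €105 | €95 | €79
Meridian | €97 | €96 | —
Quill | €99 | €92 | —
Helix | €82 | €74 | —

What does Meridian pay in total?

Meridian pays €193

Merging the schedules and taking the best 7: 105 (Apex-1), 99 (Quill-1), 97 (Meridian-1), 96 (Meridian-2), 95 (Apex-2), 92 (Quill-2), 82 (Helix-1)
Next rejected bid: €79 (not a price — pay-as-bid).
Meridian's winning unit-bids: 97 + 96 = €193.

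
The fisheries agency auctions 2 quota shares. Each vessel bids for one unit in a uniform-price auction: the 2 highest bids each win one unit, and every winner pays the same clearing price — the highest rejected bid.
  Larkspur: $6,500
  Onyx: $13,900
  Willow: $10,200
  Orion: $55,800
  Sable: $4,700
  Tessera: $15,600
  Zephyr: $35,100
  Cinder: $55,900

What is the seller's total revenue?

Bids ranked high→low: 55,900 (Cinder), 55,800 (Orion), 35,100 (Zephyr), 15,600 (Tessera), …
Top 2: Cinder, Orion.
First losing bid is Zephyr's $35,100, which sets the uniform price.
Total revenue = 2 × $35,100 = $70,200.

Total revenue: $70,200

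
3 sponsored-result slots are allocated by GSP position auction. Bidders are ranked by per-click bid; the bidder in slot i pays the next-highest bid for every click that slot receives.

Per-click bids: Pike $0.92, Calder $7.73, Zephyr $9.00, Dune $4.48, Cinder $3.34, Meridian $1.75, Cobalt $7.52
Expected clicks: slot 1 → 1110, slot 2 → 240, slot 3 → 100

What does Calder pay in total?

Calder pays $1804.80

Sorting advertisers: $9.00 (Zephyr) > $7.73 (Calder) > $7.52 (Cobalt) > $4.48 (Dune) > …
Calder holds slot 2 → pays next bid $7.52 × 240 clicks = $1804.80.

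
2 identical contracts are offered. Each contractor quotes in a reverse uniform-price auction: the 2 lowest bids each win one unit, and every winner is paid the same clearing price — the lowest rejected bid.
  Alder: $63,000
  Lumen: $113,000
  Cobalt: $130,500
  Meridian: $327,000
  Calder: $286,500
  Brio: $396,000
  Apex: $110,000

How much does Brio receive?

Ordering the bids: 63,000 (Alder), 110,000 (Apex), 113,000 (Lumen), 130,500 (Cobalt), …
Lowest 2: Alder, Apex.
First losing bid is Lumen's $113,000, which sets the uniform price.
Brio does not win → is paid $0.

Brio is paid $0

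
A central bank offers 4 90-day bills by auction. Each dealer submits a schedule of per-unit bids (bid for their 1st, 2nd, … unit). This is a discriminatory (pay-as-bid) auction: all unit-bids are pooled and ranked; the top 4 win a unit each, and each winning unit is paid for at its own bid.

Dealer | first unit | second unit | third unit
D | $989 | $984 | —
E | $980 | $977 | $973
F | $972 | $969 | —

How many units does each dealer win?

D 2, E 2

Pooled unit-bids ranked (top 4): 989 (D-1), 984 (D-2), 980 (E-1), 977 (E-2)
Next rejected bid: $973 (not a price — pay-as-bid).
Allocation: D 2, E 2.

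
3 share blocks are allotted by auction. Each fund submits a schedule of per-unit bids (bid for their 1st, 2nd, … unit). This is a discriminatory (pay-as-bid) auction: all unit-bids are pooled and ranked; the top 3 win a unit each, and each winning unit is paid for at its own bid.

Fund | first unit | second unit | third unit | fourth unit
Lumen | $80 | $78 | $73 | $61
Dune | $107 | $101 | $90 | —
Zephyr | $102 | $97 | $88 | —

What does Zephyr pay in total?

Merging the schedules and taking the best 3: 107 (Dune-1), 102 (Zephyr-1), 101 (Dune-2)
Next rejected bid: $97 (not a price — pay-as-bid).
Zephyr's winning unit-bids: 102 = $102.

Zephyr pays $102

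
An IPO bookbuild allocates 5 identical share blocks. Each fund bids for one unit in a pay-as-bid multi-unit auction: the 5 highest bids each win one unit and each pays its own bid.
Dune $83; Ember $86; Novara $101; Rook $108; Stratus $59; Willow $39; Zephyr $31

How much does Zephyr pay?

Bids ranked high→low: 108 (Rook), 101 (Novara), 86 (Ember), 83 (Dune), 59 (Stratus), 39 (Willow), 31 (Zephyr)
The 5 highest are Rook, Novara, Ember, Dune, Stratus.
Zephyr does not win → $0.

Zephyr pays $0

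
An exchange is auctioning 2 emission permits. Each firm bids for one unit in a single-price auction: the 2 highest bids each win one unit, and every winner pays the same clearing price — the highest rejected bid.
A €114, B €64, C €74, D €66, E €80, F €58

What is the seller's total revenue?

Sorting: 114 (A), 80 (E), 74 (C), 66 (D), …
Winners (2 units): A, E.
First losing bid is C's €74, which sets the uniform price.
Total revenue = 2 × €74 = €148.

Total revenue: €148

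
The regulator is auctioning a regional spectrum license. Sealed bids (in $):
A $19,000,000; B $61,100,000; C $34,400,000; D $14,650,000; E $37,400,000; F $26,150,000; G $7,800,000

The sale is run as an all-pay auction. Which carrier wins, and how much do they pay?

Bids in order: 61,100,000 (B) > 37,400,000 (E) > 34,400,000 (C) > 26,150,000 (F) > 19,000,000 (A) > 14,650,000 (D) > …
B wins with the top bid; all bids are sunk regardless.

B pays $61,100,000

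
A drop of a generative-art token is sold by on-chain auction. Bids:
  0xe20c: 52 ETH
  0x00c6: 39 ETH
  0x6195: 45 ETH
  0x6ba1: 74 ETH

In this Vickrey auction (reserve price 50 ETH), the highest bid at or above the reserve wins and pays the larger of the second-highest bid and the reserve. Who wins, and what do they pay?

Vickrey auction (reserve price 50 ETH): the highest bid at or above the reserve wins and pays the larger of the second-highest bid and the reserve.
Bids ranked: 74 (0x6ba1) > 52 (0xe20c) > 45 (0x6195) > 39 (0x00c6)
0x6ba1 has the top bid at or above the reserve (74 ETH).
Second-highest bid 52 ETH exceeds the reserve 50 ETH → payment 52 ETH.

0x6ba1 pays 52 ETH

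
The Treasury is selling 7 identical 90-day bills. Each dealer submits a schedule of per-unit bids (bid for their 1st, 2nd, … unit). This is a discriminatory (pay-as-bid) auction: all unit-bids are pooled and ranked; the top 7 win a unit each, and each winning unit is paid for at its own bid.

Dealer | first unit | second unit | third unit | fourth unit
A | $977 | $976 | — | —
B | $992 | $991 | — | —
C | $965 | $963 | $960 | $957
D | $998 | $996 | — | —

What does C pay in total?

Merging the schedules and taking the best 7: 998 (D-1), 996 (D-2), 992 (B-1), 991 (B-2), 977 (A-1), 976 (A-2), 965 (C-1)
Next rejected bid: $963 (not a price — pay-as-bid).
C's winning unit-bids: 965 = $965.

C pays $965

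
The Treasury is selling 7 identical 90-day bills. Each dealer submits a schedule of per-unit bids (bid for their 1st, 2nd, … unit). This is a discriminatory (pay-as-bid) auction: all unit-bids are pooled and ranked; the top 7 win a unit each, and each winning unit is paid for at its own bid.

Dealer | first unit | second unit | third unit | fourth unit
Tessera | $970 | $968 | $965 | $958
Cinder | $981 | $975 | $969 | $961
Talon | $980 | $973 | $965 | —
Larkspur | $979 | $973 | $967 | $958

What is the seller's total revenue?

Total revenue: $6,831

All unit-bids, highest first — top 7: 981 (Cinder-1), 980 (Talon-1), 979 (Larkspur-1), 975 (Cinder-2), 973 (Talon-2), 973 (Larkspur-2), 970 (Tessera-1)
Next rejected bid: $969 (not a price — pay-as-bid).
Each winning unit pays its own bid.
Revenue = 981 + 980 + 979 + 975 + 973 + 973 + 970 = $6,831.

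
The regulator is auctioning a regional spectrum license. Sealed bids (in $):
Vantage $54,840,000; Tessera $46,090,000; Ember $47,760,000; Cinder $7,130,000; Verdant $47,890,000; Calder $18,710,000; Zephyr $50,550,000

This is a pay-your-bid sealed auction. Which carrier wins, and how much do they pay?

Bids ranked: 54,840,000 (Vantage) > 50,550,000 (Zephyr) > 47,890,000 (Verdant) > 47,760,000 (Ember) > 46,090,000 (Tessera) > 18,710,000 (Calder) > …
Vantage has the highest bid and pays exactly that: $54,840,000.

Vantage pays $54,840,000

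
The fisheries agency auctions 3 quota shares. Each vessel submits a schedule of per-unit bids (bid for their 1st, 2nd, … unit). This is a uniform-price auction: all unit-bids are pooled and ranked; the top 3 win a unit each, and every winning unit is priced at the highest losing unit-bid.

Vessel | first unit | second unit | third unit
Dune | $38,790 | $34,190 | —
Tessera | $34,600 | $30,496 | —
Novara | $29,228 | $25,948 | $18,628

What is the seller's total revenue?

Total revenue: $91,488

Pooled unit-bids ranked (top 3): 38,790 (Dune-1), 34,600 (Tessera-1), 34,190 (Dune-2)
First bid not allocated: $30,496.
Allocation: Dune 2, Tessera 1. Every unit priced at $30,496.
Revenue = 3 × 30,496 = $91,488.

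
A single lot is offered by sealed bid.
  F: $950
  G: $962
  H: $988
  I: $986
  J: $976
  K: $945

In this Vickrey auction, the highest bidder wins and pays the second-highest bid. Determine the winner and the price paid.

Vickrey auction: the highest bidder wins and pays the second-highest bid.
Bids ranked: 988 (H) > 986 (I) > 976 (J) > 962 (G) > 950 (F) > 945 (K)
H is highest; pays the second-highest bid, $986.

H pays $986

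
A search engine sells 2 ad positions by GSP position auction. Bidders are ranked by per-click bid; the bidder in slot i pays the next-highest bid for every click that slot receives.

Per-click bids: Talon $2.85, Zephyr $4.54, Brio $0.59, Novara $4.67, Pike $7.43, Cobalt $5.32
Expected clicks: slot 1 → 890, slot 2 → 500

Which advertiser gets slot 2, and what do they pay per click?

Cobalt; $4.67 per click

Per-click bids in order: $7.43 (Pike) > $5.32 (Cobalt) > $4.67 (Novara) > …
Slot 2 goes to the second-ranked bidder, Cobalt, who pays the next bid down: $4.67/click.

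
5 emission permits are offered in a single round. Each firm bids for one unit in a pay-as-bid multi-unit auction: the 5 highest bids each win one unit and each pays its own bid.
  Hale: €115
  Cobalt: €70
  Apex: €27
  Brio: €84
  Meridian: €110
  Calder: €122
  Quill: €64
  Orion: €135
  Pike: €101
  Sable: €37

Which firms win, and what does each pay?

Orion €135, Calder €122, Hale €115, Meridian €110, Pike €101

Ordering the bids: 135 (Orion), 122 (Calder), 115 (Hale), 110 (Meridian), 101 (Pike), 84 (Brio), 70 (Cobalt), …
Top 5: Orion, Calder, Hale, Meridian, Pike.
Each winner pays its own bid: Orion €135, Calder €122, Hale €115, Meridian €110, Pike €101.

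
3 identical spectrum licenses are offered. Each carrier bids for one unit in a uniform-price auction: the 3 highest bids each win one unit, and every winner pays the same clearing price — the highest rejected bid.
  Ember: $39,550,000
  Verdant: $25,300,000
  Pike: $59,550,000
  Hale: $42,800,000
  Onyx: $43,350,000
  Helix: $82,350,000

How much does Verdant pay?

Sorting: 82,350,000 (Helix), 59,550,000 (Pike), 43,350,000 (Onyx), 42,800,000 (Hale), 39,550,000 (Ember), …
Winners (3 units): Helix, Pike, Onyx.
First losing bid is Hale's $42,800,000, which sets the uniform price.
Verdant does not win → pays $0.

Verdant pays $0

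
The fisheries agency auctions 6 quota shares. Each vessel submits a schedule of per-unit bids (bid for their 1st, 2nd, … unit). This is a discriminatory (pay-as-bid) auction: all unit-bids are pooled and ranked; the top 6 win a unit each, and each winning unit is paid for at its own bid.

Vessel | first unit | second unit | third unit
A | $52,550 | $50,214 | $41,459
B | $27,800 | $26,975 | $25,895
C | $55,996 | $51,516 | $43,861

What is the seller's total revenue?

Total revenue: $295,596

Pooled unit-bids ranked (top 6): 55,996 (C-1), 52,550 (A-1), 51,516 (C-2), 50,214 (A-2), 43,861 (C-3), 41,459 (A-3)
Next rejected bid: $27,800 (not a price — pay-as-bid).
Each winning unit pays its own bid.
Revenue = 55,996 + 52,550 + 51,516 + 50,214 + 43,861 + 41,459 = $295,596.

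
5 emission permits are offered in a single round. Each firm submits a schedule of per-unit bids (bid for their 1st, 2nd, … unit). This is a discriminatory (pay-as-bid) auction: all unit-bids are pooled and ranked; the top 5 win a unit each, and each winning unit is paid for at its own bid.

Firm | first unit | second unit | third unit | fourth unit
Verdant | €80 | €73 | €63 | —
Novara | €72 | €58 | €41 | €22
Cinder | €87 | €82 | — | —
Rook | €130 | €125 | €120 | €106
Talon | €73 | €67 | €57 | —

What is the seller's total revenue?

Pooled unit-bids ranked (top 5): 130 (Rook-1), 125 (Rook-2), 120 (Rook-3), 106 (Rook-4), 87 (Cinder-1)
Next rejected bid: €82 (not a price — pay-as-bid).
Each winning unit pays its own bid.
Revenue = 130 + 125 + 120 + 106 + 87 = €568.

Total revenue: €568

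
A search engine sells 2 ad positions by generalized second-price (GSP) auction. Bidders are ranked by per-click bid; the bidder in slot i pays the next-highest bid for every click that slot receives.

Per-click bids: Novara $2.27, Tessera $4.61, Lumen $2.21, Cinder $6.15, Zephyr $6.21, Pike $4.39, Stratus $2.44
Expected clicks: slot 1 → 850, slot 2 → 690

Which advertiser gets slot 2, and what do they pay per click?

Cinder; $4.61 per click

Per-click bids in order: $6.21 (Zephyr) > $6.15 (Cinder) > $4.61 (Tessera) > …
Slot 2 goes to the second-ranked bidder, Cinder, who pays the next bid down: $4.61/click.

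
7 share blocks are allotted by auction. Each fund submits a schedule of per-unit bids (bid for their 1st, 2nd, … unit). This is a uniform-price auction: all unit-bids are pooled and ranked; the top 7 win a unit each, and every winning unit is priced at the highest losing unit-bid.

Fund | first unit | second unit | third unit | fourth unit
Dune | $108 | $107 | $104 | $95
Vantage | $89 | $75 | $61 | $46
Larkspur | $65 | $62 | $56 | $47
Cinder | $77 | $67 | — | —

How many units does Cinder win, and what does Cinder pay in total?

Cinder: 1 unit, pays $67

Merging the schedules and taking the best 7: 108 (Dune-1), 107 (Dune-2), 104 (Dune-3), 95 (Dune-4), 89 (Vantage-1), 77 (Cinder-1), 75 (Vantage-2)
Highest rejected unit-bid = $67.
Cinder wins 1 unit(s) at $67 each.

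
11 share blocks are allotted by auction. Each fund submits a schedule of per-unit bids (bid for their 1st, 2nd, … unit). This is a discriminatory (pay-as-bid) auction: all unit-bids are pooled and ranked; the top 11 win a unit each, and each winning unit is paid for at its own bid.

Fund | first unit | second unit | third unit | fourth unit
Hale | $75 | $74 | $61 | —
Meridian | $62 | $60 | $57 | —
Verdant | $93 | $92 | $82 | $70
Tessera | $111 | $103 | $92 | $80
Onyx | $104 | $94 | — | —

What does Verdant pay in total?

All unit-bids, highest first — top 11: 111 (Tessera-1), 104 (Onyx-1), 103 (Tessera-2), 94 (Onyx-2), 93 (Verdant-1), 92 (Verdant-2), 92 (Tessera-3), 82 (Verdant-3), 80 (Tessera-4), 75 (Hale-1), 74 (Hale-2)
Next rejected bid: $70 (not a price — pay-as-bid).
Verdant's winning unit-bids: 93 + 92 + 82 = $267.

Verdant pays $267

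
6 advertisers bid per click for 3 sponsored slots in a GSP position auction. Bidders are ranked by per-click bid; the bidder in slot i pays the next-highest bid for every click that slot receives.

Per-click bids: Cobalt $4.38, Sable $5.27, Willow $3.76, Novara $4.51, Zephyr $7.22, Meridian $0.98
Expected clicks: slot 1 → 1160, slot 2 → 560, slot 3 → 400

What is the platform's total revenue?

Sorting advertisers: $7.22 (Zephyr) > $5.27 (Sable) > $4.51 (Novara) > $4.38 (Cobalt) > …
Slot 1: Zephyr pays $5.27 × 1160 = $6113.20
Slot 2: Sable pays $4.51 × 560 = $2525.60
Slot 3: Novara pays $4.38 × 400 = $1752.00
Total = $10390.80

Total revenue: $10390.80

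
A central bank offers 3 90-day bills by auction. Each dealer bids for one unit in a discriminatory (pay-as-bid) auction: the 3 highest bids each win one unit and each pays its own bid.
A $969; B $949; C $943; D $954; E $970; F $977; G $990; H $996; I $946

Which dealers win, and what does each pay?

Ordering the bids: 996 (H), 990 (G), 977 (F), 970 (E), 969 (A), …
Winners (3 units): H, G, F.
Each winner pays its own bid: H $996, G $990, F $977.

H $996, G $990, F $977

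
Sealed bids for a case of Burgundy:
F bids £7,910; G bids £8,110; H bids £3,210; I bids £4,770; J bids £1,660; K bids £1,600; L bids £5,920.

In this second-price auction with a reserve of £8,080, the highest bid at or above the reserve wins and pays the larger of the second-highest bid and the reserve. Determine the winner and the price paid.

G pays £8,080

Bids ranked: 8,110 (G) > 7,910 (F) > 5,920 (L) > 4,770 (I) > 3,210 (H) > 1,660 (J) > …
Highest eligible bid: G at £8,110.
max(second-highest £7,910, reserve £8,080) = £8,080.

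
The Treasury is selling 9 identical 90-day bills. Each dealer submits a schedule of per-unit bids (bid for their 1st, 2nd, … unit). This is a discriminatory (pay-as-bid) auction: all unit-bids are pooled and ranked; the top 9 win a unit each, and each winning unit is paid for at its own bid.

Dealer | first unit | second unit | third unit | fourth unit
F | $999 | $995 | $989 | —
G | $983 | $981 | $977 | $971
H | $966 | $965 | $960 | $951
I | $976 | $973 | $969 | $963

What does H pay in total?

Merging the schedules and taking the best 9: 999 (F-1), 995 (F-2), 989 (F-3), 983 (G-1), 981 (G-2), 977 (G-3), 976 (I-1), 973 (I-2), 971 (G-4)
Next rejected bid: $969 (not a price — pay-as-bid).
H wins no units.

H pays $0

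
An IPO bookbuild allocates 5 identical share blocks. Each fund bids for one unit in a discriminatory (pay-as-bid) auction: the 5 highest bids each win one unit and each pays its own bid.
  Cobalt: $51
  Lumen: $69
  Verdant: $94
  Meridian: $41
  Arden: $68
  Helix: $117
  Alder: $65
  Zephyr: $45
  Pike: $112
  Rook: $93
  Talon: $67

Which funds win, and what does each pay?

Ordering the bids: 117 (Helix), 112 (Pike), 94 (Verdant), 93 (Rook), 69 (Lumen), 68 (Arden), 67 (Talon), …
The 5 highest are Helix, Pike, Verdant, Rook, Lumen.
Each winner pays its own bid: Helix $117, Pike $112, Verdant $94, Rook $93, Lumen $69.

Helix $117, Pike $112, Verdant $94, Rook $93, Lumen $69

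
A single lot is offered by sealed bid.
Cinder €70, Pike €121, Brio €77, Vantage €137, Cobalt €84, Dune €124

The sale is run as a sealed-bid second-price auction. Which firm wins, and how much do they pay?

Sorting bids: 137 (Vantage) > 124 (Dune) > 121 (Pike) > 84 (Cobalt) > 77 (Brio) > 70 (Cinder)
Vantage is highest; pays the second-highest bid, €124.

Vantage pays €124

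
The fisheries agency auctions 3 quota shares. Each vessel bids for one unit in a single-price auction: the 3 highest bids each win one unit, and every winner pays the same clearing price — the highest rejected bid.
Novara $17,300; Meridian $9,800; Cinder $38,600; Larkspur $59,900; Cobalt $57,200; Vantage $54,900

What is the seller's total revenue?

Total revenue: $115,800

Ordering the bids: 59,900 (Larkspur), 57,200 (Cobalt), 54,900 (Vantage), 38,600 (Cinder), 17,300 (Novara), …
Winners (3 units): Larkspur, Cobalt, Vantage.
Highest unsuccessful bid: $38,600 → clearing price.
Total revenue = 3 × $38,600 = $115,800.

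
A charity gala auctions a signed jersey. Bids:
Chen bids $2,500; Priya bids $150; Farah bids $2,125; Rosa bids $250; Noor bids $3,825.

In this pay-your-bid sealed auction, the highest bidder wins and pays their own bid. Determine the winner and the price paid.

Pay-your-bid sealed auction: the highest bidder wins and pays their own bid.
Bids in order: 3,825 (Noor) > 2,500 (Chen) > 2,125 (Farah) > 250 (Rosa) > 150 (Priya)
Noor is highest → pays own bid, $3,825.

Noor pays $3,825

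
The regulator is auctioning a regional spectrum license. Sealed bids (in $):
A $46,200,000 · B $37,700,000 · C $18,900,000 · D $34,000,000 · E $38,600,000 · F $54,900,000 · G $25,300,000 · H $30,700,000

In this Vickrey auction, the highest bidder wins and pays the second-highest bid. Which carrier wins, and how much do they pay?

Vickrey auction: the highest bidder wins and pays the second-highest bid.
Sorting bids: 54,900,000 (F) > 46,200,000 (A) > 38,600,000 (E) > 37,700,000 (B) > 34,000,000 (D) > 30,700,000 (H) > …
F wins with the highest bid; price is set by the runner-up at $46,200,000.

F pays $46,200,000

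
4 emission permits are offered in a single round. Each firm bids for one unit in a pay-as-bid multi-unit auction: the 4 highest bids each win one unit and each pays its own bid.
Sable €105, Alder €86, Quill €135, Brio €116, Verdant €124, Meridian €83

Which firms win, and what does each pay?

Ordering the bids: 135 (Quill), 124 (Verdant), 116 (Brio), 105 (Sable), 86 (Alder), 83 (Meridian)
Winners (4 units): Quill, Verdant, Brio, Sable.
Each winner pays its own bid: Quill €135, Verdant €124, Brio €116, Sable €105.

Quill €135, Verdant €124, Brio €116, Sable €105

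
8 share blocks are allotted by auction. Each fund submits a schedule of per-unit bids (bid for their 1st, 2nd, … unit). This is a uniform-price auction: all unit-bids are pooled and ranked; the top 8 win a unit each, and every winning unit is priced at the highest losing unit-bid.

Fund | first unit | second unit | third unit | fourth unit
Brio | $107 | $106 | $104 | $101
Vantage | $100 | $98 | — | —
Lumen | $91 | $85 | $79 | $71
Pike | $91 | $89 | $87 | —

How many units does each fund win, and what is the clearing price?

Pooled unit-bids ranked (top 8): 107 (Brio-1), 106 (Brio-2), 104 (Brio-3), 101 (Brio-4), 100 (Vantage-1), 98 (Vantage-2), 91 (Lumen-1), 91 (Pike-1)
First bid not allocated: $89.
Allocation: Brio 4, Lumen 1, Pike 1, Vantage 2.

Brio 4, Lumen 1, Pike 1, Vantage 2; clearing price $89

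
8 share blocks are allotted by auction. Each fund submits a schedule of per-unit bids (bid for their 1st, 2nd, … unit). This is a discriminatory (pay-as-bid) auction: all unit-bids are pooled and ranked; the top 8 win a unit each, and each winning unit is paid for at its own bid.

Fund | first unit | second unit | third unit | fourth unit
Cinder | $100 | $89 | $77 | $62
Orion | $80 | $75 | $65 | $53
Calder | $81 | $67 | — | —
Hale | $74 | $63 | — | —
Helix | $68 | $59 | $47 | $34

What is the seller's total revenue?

Total revenue: $644

All unit-bids, highest first — top 8: 100 (Cinder-1), 89 (Cinder-2), 81 (Calder-1), 80 (Orion-1), 77 (Cinder-3), 75 (Orion-2), 74 (Hale-1), 68 (Helix-1)
Next rejected bid: $67 (not a price — pay-as-bid).
Each winning unit pays its own bid.
Revenue = 100 + 89 + 81 + 80 + 77 + 75 + 74 + 68 = $644.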